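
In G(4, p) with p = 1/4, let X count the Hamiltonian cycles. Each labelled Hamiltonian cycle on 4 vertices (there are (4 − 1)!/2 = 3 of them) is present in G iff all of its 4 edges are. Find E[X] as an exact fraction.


K_4 has (4 − 1)!/2 = 3 labelled Hamiltonian cycles.
For each such Hamiltonian cycle H, let X_H = 1 if all 4 edges of H are present in G. Then P[X_H = 1] = p^{4} = (1/4)^{4} = 1/256.
By linearity: E[X] = Σ_H E[X_H] = 3 · p^{4} = 3 · 1/256 = 3/256.
Numerically: E[X] ≈ 0.0117188.

E[X] = 3 · (1/4)^{4} = 3/256 ≈ 0.0117188.


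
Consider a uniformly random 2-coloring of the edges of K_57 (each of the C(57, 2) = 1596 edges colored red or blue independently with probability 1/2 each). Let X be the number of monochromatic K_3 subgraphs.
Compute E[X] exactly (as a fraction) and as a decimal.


Let X = Σ_S X_S over the C(57, 3) = 29260 subsets S of size 3, where X_S = 1 if the K_3 on S is monochromatic.
For a fixed S, the K_3 on S has C(3, 2) = 3 edges. P[all 3 edges red] = (1/2)^3, and likewise for blue, so P[monochromatic] = 2·(1/2)^3 = 2^{1 − 3} = 1/4.
Summing: E[X] = C(57, 3) · 2^{1 − 3} = 29260 · 1/4 = 7315.
Numerically: E[X] ≈ 7315.00000.

E[X] = C(57,3)·2^(1−C(3,2)) = 7315 ≈ 7315.00000.


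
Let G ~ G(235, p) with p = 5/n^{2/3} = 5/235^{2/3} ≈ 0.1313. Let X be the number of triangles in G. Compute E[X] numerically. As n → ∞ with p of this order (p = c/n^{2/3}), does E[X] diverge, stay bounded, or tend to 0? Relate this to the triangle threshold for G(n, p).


Number of potential triangles: C(235, 3) = 2135445.
Each occurs with probability p³ ≈ (0.1313)³ ≈ 2.263468e-03.
By linearity: E[X] = C(235, 3)·p³ ≈ 2135445 · 2.263468e-03 ≈ 4833.5106.
Since α = 2/3 < 1, p = c/n^{2/3} ≫ 1/n is above the triangle threshold p ~ 1/n. Asymptotically E[X] ~ (c³/6)·n^{3(1−α)} = (5³/6)·n^{1} → ∞; triangles are abundant w.h.p.

E[X] ≈ 4833.5106; in regime p = Θ(1/n^{2/3}) E[X] diverges (above the triangle threshold p ~ 1/n).


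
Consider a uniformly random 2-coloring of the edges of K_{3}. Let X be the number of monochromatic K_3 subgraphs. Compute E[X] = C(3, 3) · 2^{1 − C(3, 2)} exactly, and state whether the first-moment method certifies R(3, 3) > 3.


E[X] = C(3, 3) · 2^{1 − 3} = 1 · 2^{−2} = 1/4.
As a reduced fraction: E[X] = 1/4 ≈ 0.2500000.
Is E[X] < 1? YES.
Since E[X] < 1, there exists a 2-coloring of K_{3} with no monochromatic K_3; hence R(3, 3) > 3.

E[X] = 1/4 ≈ 0.2500000; E[X] < 1, so R(3, 3) > 3.


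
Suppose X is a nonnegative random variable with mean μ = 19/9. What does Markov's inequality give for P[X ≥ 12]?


μ = E[X] = 19/9, a = 12.
Markov: P[X ≥ 12] ≤ μ/a = (19/9)/12 = 19/108.
Numerically: ≈ 0.17593.
(Since a = 12 > μ = 2.11111, the bound 19/108 is < 1 and informative.)

P[X ≥ 12] ≤ 19/108 ≈ 0.17593.


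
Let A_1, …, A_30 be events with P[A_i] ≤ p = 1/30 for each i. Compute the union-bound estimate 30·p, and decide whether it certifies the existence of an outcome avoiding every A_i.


Union bound: P[∪_{i=1}^{30} A_i] ≤ Σ_i P[A_i] ≤ 30·p = 30·(1/30) = 1.
Numerically: 1 ≈ 1.0000000.
Is 1 < 1? NO.
Since the bound 1 is ≥ 1, the union bound is uninformative here; it does NOT by itself certify existence.

30·p = 1 ≈ 1.0000000; existence NOT certified by the union bound.


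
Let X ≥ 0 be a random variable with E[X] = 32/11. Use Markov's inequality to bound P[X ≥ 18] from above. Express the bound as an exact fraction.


μ = E[X] = 32/11, a = 18.
Markov: P[X ≥ 18] ≤ μ/a = (32/11)/18 = 16/99.
Numerically: ≈ 0.162.
(Since a = 18 > μ = 2.909, the bound 16/99 is < 1 and informative.)

P[X ≥ 18] ≤ 16/99 ≈ 0.162.


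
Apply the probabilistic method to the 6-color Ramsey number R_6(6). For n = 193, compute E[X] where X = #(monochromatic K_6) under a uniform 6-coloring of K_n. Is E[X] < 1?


E[X] = C(193, 6) · 6^{1 − 15} = 66364016544 · 6^{−14} = 66364016544/78364164096.
As a reduced fraction: E[X] = 230430613/272097792 ≈ 0.846867.
Is E[X] < 1? YES.
Since E[X] < 1, there exists a 6-coloring of K_{193} with no monochromatic K_6; hence R_6(6) > 193.

E[X] = 230430613/272097792 ≈ 0.846867; E[X] < 1, so R_6(6) > 193.


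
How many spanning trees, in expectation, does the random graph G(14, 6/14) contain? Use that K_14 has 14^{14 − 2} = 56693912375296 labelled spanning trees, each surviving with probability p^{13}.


K_14 has 14^{14 − 2} = 56693912375296 labelled spanning trees.
For each such spanning tree H, let X_H = 1 if all 13 edges of H are present in G. Then P[X_H = 1] = p^{13} = (3/7)^{13} = 1594323/96889010407.
By linearity of expectation: E[X] = Σ_H E[X_H] = 56693912375296 · p^{13} = 56693912375296 · 1594323/96889010407 = 6530347008/7.
Numerically: E[X] ≈ 9.33e+08.

E[X] = 56693912375296 · (3/7)^{13} = 6530347008/7 ≈ 9.33e+08.


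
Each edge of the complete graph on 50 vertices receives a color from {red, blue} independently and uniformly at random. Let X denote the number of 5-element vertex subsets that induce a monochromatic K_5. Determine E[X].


Let X = Σ_S X_S over the C(50, 5) = 2118760 subsets S of size 5, where X_S = 1 if the K_5 on S is monochromatic.
For a fixed S, the K_5 on S has C(5, 2) = 10 edges. P[all 10 edges red] = (1/2)^10, and likewise for blue, so P[monochromatic] = 2·(1/2)^10 = 2^{1 − 10} = 1/512.
Summing: E[X] = C(50, 5) · 2^{1 − 10} = 2118760 · 1/512 = 264845/64.
Numerically: E[X] ≈ 4138.20312.

E[X] = C(50,5)·2^(1−C(5,2)) = 264845/64 ≈ 4138.20312.


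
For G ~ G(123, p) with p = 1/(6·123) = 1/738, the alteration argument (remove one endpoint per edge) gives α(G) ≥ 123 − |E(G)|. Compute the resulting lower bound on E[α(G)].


E[|E(G)|] = C(123, 2)·p = 7503 · (1/738) = 61/6.
E[α(G)] ≥ n − E[|E(G)|] = 123 − 61/6 = 677/6.
Numerically: ≈ 112.833.
(This is only a lower bound; the true E[α(G)] may be larger.)

E[α(G)] ≥ 677/6 ≈ 112.833.


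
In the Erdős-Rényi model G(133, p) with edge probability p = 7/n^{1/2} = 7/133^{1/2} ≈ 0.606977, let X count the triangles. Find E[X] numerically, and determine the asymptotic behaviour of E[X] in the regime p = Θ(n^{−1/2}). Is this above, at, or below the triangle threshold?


Number of potential triangles: C(133, 3) = 383306.
Each occurs with probability p³ ≈ (0.606977)³ ≈ 2.23623097e-01.
By linearity: E[X] = C(133, 3)·p³ ≈ 383306 · 2.23623097e-01 ≈ 85716.074973.
Since α = 1/2 < 1, p = c/n^{1/2} ≫ 1/n is above the triangle threshold p ~ 1/n. Asymptotically E[X] ~ (c³/6)·n^{3(1−α)} = (7³/6)·n^{1.5} → ∞; triangles are abundant w.h.p.

E[X] ≈ 85716.074973; in regime p = Θ(1/n^{1/2}) E[X] diverges (above the triangle threshold p ~ 1/n).


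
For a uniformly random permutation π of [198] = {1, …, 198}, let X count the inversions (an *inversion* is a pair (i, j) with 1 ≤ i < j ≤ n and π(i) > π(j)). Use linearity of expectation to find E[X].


Write X = Σ X_I over the C(198, 2) = 19503 pairs i < j, with X_I the indicator of one inversion.
There are 19503 indicators.
For each fixed pair i < j, the values π(i) and π(j) are two distinct elements of {1, …, 198} in uniformly random order; by symmetry P[π(i) > π(j)] = 1/2.
By linearity: E[X] = 19503 · (1/2) = C(198, 2) · (1/2) = 19503/2 = 19503/2 ≈ 9751.50000.

E[X] = 19503/2 = 9751.50000.


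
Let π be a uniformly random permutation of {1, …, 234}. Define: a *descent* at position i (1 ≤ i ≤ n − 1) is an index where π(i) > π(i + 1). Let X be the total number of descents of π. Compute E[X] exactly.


Write X = Σ X_I over i = 1, …, 233, with X_I the indicator of one descent.
There are 233 indicators.
For each fixed i, the pair (π(i), π(i+1)) is a uniformly random ordered pair of distinct values from {1, …, 234}; by symmetry P[π(i) > π(i+1)] = 1/2.
By linearity: E[X] = 233 · (1/2) = (234 − 1) · (1/2) = 233/2 ≈ 116.500000.

E[X] = 233/2 = 116.500000.


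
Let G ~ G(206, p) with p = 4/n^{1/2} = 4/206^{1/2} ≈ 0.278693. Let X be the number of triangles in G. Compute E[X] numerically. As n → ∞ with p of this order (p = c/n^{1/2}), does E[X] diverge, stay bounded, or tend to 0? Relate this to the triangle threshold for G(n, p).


Number of potential triangles: C(206, 3) = 1435820.
Each occurs with probability p³ ≈ (0.278693)³ ≈ 2.16460742e-02.
By linearity: E[X] = C(206, 3)·p³ ≈ 1435820 · 2.16460742e-02 ≈ 31079.866302.
Since α = 1/2 < 1, p = c/n^{1/2} ≫ 1/n is above the triangle threshold p ~ 1/n. Asymptotically E[X] ~ (c³/6)·n^{3(1−α)} = (4³/6)·n^{1.5} → ∞; triangles are abundant w.h.p.

E[X] ≈ 31079.866302; in regime p = Θ(1/n^{1/2}) E[X] diverges (above the triangle threshold p ~ 1/n).


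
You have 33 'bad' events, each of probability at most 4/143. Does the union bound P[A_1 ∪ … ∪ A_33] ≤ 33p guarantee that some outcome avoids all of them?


Union bound: P[∪_{i=1}^{33} A_i] ≤ Σ_i P[A_i] ≤ 33·p = 33·(4/143) = 12/13.
Numerically: 12/13 ≈ 0.92308.
Is 12/13 < 1? YES.
Since P[∪ A_i] ≤ 12/13 < 1, the complement has P[∩ A_i^c] ≥ 1 − 12/13 = 1/13 > 0, so some outcome avoids every A_i.

33·p = 12/13 ≈ 0.92308; existence CERTIFIED by the union bound.


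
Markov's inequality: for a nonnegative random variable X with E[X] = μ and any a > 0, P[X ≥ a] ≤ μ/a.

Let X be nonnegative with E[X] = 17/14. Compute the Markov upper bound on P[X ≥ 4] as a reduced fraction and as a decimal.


μ = E[X] = 17/14, a = 4.
Markov: P[X ≥ 4] ≤ μ/a = (17/14)/4 = 17/56.
Numerically: ≈ 0.3036.
(Since a = 4 > μ = 1.2143, the bound 17/56 is < 1 and informative.)

P[X ≥ 4] ≤ 17/56 ≈ 0.3036.


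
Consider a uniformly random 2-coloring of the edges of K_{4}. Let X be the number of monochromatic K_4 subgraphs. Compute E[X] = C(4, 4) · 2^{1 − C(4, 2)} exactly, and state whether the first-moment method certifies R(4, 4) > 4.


E[X] = C(4, 4) · 2^{1 − 6} = 1 · 2^{−5} = 1/32.
As a reduced fraction: E[X] = 1/32 ≈ 0.031.
Is E[X] < 1? YES.
Since E[X] < 1, there exists a 2-coloring of K_{4} with no monochromatic K_4; hence R(4, 4) > 4.

E[X] = 1/32 ≈ 0.031; E[X] < 1, so R(4, 4) > 4.


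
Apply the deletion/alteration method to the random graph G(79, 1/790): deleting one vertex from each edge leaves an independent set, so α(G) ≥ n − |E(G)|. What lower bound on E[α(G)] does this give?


E[|E(G)|] = C(79, 2)·p = 3081 · (1/790) = 39/10.
E[α(G)] ≥ n − E[|E(G)|] = 79 − 39/10 = 751/10.
Numerically: ≈ 75.10000.
(This is only a lower bound; the true E[α(G)] may be larger.)

E[α(G)] ≥ 751/10 ≈ 75.10000.


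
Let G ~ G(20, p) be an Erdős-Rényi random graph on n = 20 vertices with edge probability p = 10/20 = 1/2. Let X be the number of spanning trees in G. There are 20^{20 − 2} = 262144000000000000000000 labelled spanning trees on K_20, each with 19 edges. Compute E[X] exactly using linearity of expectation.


K_20 has 20^{20 − 2} = 262144000000000000000000 labelled spanning trees.
For each such spanning tree H, let X_H = 1 if all 19 edges of H are present in G. Then P[X_H = 1] = p^{19} = (1/2)^{19} = 1/524288.
Summing the indicators: E[X] = Σ_H E[X_H] = 262144000000000000000000 · p^{19} = 262144000000000000000000 · 1/524288 = 500000000000000000.
Numerically: E[X] ≈ 5e+17.

E[X] = 262144000000000000000000 · (1/2)^{19} = 500000000000000000 ≈ 5e+17.


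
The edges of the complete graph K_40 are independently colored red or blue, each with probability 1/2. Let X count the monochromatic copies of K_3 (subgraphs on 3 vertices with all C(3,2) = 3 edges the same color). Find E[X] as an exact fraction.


Let X = Σ_S X_S over the C(40, 3) = 9880 subsets S of size 3, where X_S = 1 if the K_3 on S is monochromatic.
For a fixed S, the K_3 on S has C(3, 2) = 3 edges. P[all 3 edges red] = (1/2)^3, and likewise for blue, so P[monochromatic] = 2·(1/2)^3 = 2^{1 − 3} = 1/4.
By linearity: E[X] = C(40, 3) · 2^{1 − 3} = 9880 · 1/4 = 2470.
Numerically: E[X] ≈ 2470.000000.

E[X] = C(40,3)·2^(1−C(3,2)) = 2470 ≈ 2470.000000.


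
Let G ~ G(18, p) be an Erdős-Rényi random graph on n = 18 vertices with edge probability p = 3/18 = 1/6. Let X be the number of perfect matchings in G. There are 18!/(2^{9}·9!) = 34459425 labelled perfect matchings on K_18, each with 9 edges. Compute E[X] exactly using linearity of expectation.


K_18 has 18!/(2^{9}·9!) = 34459425 labelled perfect matchings.
For each such perfect matching H, let X_H = 1 if all 9 edges of H are present in G. Then P[X_H = 1] = p^{9} = (1/6)^{9} = 1/10077696.
By linearity: E[X] = Σ_H E[X_H] = 34459425 · p^{9} = 34459425 · 1/10077696 = 425425/124416.
Numerically: E[X] ≈ 3.419.

E[X] = 34459425 · (1/6)^{9} = 425425/124416 ≈ 3.419.


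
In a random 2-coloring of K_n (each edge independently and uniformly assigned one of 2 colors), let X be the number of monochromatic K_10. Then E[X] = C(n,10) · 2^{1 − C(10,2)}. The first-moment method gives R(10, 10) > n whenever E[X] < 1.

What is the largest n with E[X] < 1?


We need C(n, 10) · 2^{1 − 45} < 1, i.e. C(n, 10) < 2^{45 − 1} = 17592186044416.
Check values of n near the boundary:
  n = 95: C(95, 10) = 10104934117421; 10104934117421 < 17592186044416? YES
  n = 96: C(96, 10) = 11279926456656; 11279926456656 < 17592186044416? YES
  n = 97: C(97, 10) = 12576469727536; 12576469727536 < 17592186044416? YES
  n = 98: C(98, 10) = 14005614014756; 14005614014756 < 17592186044416? YES
  n = 99: C(99, 10) = 15579278510796; 15579278510796 < 17592186044416? YES
  n = 100: C(100, 10) = 17310309456440; 17310309456440 < 17592186044416? YES
  n = 101: C(101, 10) = 19212541264840; 19212541264840 < 17592186044416? NO
  n = 102: C(102, 10) = 21300860967540; 21300860967540 < 17592186044416? NO
  n = 103: C(103, 10) = 23591276125340; 23591276125340 < 17592186044416? NO
The largest n with C(n, 10) < 17592186044416 is n = 100 (where E[X] = 2163788682055/2199023255552 ≈ 0.984). Hence R(10, 10) > 100, i.e. R(10, 10) ≥ 101.

Largest n = 100; hence R(10, 10) > 100.


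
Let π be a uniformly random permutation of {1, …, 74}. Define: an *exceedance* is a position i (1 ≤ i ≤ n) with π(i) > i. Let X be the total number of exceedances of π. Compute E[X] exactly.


Write X = Σ_{i=1}^{74} X_i, where X_i = 1_{π(i) > i}.
For each fixed i, π(i) is uniform over {1, …, 74} (marginal of a uniform permutation), so P[π(i) > i] = (n − i)/n. Summing: Σ_{i=1}^{74} (n − i)/n = (0 + 1 + … + 73)/74 = 74(74 − 1)/(2·74) = (74 − 1)/2.
Hence E[X] = Σ_{i=1}^{74} (74 − i)/74 = 73/2 ≈ 36.500.

E[X] = 73/2 = 36.500.


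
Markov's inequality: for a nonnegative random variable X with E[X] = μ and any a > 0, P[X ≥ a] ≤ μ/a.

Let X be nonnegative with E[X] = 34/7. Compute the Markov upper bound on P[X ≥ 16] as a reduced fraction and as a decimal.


μ = E[X] = 34/7, a = 16.
Markov: P[X ≥ 16] ≤ μ/a = (34/7)/16 = 17/56.
Numerically: ≈ 0.303571.
(Since a = 16 > μ = 4.857143, the bound 17/56 is < 1 and informative.)

P[X ≥ 16] ≤ 17/56 ≈ 0.303571.


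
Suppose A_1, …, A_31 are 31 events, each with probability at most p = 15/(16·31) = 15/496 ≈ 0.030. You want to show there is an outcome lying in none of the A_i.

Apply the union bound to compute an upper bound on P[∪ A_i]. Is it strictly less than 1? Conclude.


Union bound: P[∪_{i=1}^{31} A_i] ≤ Σ_i P[A_i] ≤ 31·p = 31·(15/496) = 15/16.
Numerically: 15/16 ≈ 0.938.
Is 15/16 < 1? YES.
Since P[∪ A_i] ≤ 15/16 < 1, the complement has P[∩ A_i^c] ≥ 1 − 15/16 = 1/16 > 0, so some outcome avoids every A_i.

31·p = 15/16 ≈ 0.938; existence CERTIFIED by the union bound.


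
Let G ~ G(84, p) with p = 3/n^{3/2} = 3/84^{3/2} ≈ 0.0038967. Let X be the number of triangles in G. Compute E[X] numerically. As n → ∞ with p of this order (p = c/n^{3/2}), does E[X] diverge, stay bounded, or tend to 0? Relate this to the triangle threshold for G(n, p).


Number of potential triangles: C(84, 3) = 95284.
Each occurs with probability p³ ≈ (0.0038967)³ ≈ 5.9170737e-08.
By linearity: E[X] = C(84, 3)·p³ ≈ 95284 · 5.9170737e-08 ≈ 0.00564.
Since α = 3/2 > 1, p = c/n^{3/2} = o(1/n) is below the triangle threshold p ~ 1/n. Asymptotically E[X] ~ (c³/6)·n^{3(1−α)} = (3³/6)·n^{-1.5} → 0, so by Markov's inequality G has no triangles w.h.p.

E[X] ≈ 0.00564; in regime p = Θ(1/n^{3/2}) E[X] tends to 0 (below the triangle threshold p ~ 1/n).


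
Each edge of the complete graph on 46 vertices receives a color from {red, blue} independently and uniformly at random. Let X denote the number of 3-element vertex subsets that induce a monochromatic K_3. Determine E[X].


Let X = Σ_S X_S over the C(46, 3) = 15180 subsets S of size 3, where X_S = 1 if the K_3 on S is monochromatic.
For a fixed S, the K_3 on S has C(3, 2) = 3 edges. P[all 3 edges red] = (1/2)^3, and likewise for blue, so P[monochromatic] = 2·(1/2)^3 = 2^{1 − 3} = 1/4.
By linearity: E[X] = C(46, 3) · 2^{1 − 3} = 15180 · 1/4 = 3795.
Numerically: E[X] ≈ 3795.00000.

E[X] = C(46,3)·2^(1−C(3,2)) = 3795 ≈ 3795.00000.


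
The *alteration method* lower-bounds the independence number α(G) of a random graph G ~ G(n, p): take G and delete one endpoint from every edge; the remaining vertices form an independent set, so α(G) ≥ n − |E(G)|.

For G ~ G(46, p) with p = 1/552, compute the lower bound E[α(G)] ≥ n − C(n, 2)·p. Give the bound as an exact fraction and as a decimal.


E[|E(G)|] = C(46, 2)·p = 1035 · (1/552) = 15/8.
E[α(G)] ≥ n − E[|E(G)|] = 46 − 15/8 = 353/8.
Numerically: ≈ 44.1250.
(This is only a lower bound; the true E[α(G)] may be larger.)

E[α(G)] ≥ 353/8 ≈ 44.1250.


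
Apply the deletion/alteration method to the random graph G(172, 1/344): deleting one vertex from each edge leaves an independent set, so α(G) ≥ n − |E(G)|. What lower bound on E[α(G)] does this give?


E[|E(G)|] = C(172, 2)·p = 14706 · (1/344) = 171/4.
E[α(G)] ≥ n − E[|E(G)|] = 172 − 171/4 = 517/4.
Numerically: ≈ 129.2500.
(This is only a lower bound; the true E[α(G)] may be larger.)

E[α(G)] ≥ 517/4 ≈ 129.2500.


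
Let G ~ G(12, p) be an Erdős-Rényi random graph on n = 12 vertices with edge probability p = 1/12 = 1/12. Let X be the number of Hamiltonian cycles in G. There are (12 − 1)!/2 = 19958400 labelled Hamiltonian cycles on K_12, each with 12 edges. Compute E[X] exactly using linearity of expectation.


K_12 has (12 − 1)!/2 = 19958400 labelled Hamiltonian cycles.
For each such Hamiltonian cycle H, let X_H = 1 if all 12 edges of H are present in G. Then P[X_H = 1] = p^{12} = (1/12)^{12} = 1/8916100448256.
By linearity of expectation: E[X] = Σ_H E[X_H] = 19958400 · p^{12} = 19958400 · 1/8916100448256 = 1925/859963392.
Numerically: E[X] ≈ 2.23847e-06.

E[X] = 19958400 · (1/12)^{12} = 1925/859963392 ≈ 2.23847e-06.


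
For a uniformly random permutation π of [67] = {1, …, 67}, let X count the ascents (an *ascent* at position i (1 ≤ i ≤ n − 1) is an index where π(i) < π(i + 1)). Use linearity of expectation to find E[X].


Write X = Σ X_I over i = 1, …, 66, with X_I the indicator of one ascent.
There are 66 indicators.
For each fixed i, the pair (π(i), π(i+1)) is a uniformly random ordered pair of distinct values from {1, …, 67}; by symmetry P[π(i) < π(i+1)] = 1/2.
By linearity: E[X] = 66 · (1/2) = (67 − 1) · (1/2) = 33 ≈ 33.000.

E[X] = 33 = 33.000.


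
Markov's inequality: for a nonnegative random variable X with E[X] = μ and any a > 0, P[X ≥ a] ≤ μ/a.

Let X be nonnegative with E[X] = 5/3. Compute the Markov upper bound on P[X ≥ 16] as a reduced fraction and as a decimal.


μ = E[X] = 5/3, a = 16.
Markov: P[X ≥ 16] ≤ μ/a = (5/3)/16 = 5/48.
Numerically: ≈ 0.10417.
(Since a = 16 > μ = 1.66667, the bound 5/48 is < 1 and informative.)

P[X ≥ 16] ≤ 5/48 ≈ 0.10417.


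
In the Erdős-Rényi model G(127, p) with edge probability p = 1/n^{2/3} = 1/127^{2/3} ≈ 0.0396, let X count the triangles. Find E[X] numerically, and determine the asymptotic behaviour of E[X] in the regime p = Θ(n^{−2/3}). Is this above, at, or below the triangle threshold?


Number of potential triangles: C(127, 3) = 333375.
Each occurs with probability p³ ≈ (0.0396)³ ≈ 6.20001e-05.
By linearity: E[X] = C(127, 3)·p³ ≈ 333375 · 6.20001e-05 ≈ 20.669.
Since α = 2/3 < 1, p = c/n^{2/3} ≫ 1/n is above the triangle threshold p ~ 1/n. Asymptotically E[X] ~ (c³/6)·n^{3(1−α)} = (1³/6)·n^{1} → ∞; triangles are abundant w.h.p.

E[X] ≈ 20.669; in regime p = Θ(1/n^{2/3}) E[X] diverges (above the triangle threshold p ~ 1/n).


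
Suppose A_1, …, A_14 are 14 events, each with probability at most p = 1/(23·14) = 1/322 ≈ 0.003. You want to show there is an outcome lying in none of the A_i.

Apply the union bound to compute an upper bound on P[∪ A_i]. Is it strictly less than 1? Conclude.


Union bound: P[∪_{i=1}^{14} A_i] ≤ Σ_i P[A_i] ≤ 14·p = 14·(1/322) = 1/23.
Numerically: 1/23 ≈ 0.043.
Is 1/23 < 1? YES.
Since P[∪ A_i] ≤ 1/23 < 1, the complement has P[∩ A_i^c] ≥ 1 − 1/23 = 22/23 > 0, so some outcome avoids every A_i.

14·p = 1/23 ≈ 0.043; existence CERTIFIED by the union bound.


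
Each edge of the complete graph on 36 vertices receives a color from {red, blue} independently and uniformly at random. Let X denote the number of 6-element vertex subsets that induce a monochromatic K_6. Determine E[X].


Let X = Σ_S X_S over the C(36, 6) = 1947792 subsets S of size 6, where X_S = 1 if the K_6 on S is monochromatic.
For a fixed S, the K_6 on S has C(6, 2) = 15 edges. P[all 15 edges red] = (1/2)^15, and likewise for blue, so P[monochromatic] = 2·(1/2)^15 = 2^{1 − 15} = 1/16384.
Summing: E[X] = C(36, 6) · 2^{1 − 15} = 1947792 · 1/16384 = 121737/1024.
Numerically: E[X] ≈ 118.883789.

E[X] = C(36,6)·2^(1−C(6,2)) = 121737/1024 ≈ 118.883789.


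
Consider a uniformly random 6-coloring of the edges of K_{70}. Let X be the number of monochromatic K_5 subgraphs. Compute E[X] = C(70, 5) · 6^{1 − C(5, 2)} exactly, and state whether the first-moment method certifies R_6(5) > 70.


E[X] = C(70, 5) · 6^{1 − 10} = 12103014 · 6^{−9} = 12103014/10077696.
As a reduced fraction: E[X] = 2017169/1679616 ≈ 1.200970.
Is E[X] < 1? NO.
Since E[X] ≥ 1, the first-moment bound is inconclusive at n = 70; it does NOT by itself certify R_6(5) > 70.

E[X] = 2017169/1679616 ≈ 1.200970; E[X] ≥ 1; first-moment method inconclusive here.


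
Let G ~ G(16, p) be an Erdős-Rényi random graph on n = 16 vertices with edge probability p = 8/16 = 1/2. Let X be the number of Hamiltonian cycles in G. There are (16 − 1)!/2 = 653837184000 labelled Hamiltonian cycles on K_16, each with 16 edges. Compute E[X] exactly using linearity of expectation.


K_16 has (16 − 1)!/2 = 653837184000 labelled Hamiltonian cycles.
For each such Hamiltonian cycle H, let X_H = 1 if all 16 edges of H are present in G. Then P[X_H = 1] = p^{16} = (1/2)^{16} = 1/65536.
Summing the indicators: E[X] = Σ_H E[X_H] = 653837184000 · p^{16} = 653837184000 · 1/65536 = 638512875/64.
Numerically: E[X] ≈ 9.97676e+06.

E[X] = 653837184000 · (1/2)^{16} = 638512875/64 ≈ 9.97676e+06.


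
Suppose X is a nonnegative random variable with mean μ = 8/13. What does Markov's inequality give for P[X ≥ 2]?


μ = E[X] = 8/13, a = 2.
Markov: P[X ≥ 2] ≤ μ/a = (8/13)/2 = 4/13.
Numerically: ≈ 0.30769.
(Since a = 2 > μ = 0.61538, the bound 4/13 is < 1 and informative.)

P[X ≥ 2] ≤ 4/13 ≈ 0.30769.


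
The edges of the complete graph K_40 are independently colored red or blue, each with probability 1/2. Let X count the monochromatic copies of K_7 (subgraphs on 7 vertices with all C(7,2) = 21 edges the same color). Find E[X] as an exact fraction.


Let X = Σ_S X_S over the C(40, 7) = 18643560 subsets S of size 7, where X_S = 1 if the K_7 on S is monochromatic.
For a fixed S, the K_7 on S has C(7, 2) = 21 edges. P[all 21 edges red] = (1/2)^21, and likewise for blue, so P[monochromatic] = 2·(1/2)^21 = 2^{1 − 21} = 1/1048576.
Summing: E[X] = C(40, 7) · 2^{1 − 21} = 18643560 · 1/1048576 = 2330445/131072.
Numerically: E[X] ≈ 17.780.

E[X] = C(40,7)·2^(1−C(7,2)) = 2330445/131072 ≈ 17.780.


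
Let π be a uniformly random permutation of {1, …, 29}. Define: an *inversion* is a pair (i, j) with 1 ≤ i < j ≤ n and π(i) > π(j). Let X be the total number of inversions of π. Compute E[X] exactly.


Write X = Σ X_I over the C(29, 2) = 406 pairs i < j, with X_I the indicator of one inversion.
There are 406 indicators.
For each fixed pair i < j, the values π(i) and π(j) are two distinct elements of {1, …, 29} in uniformly random order; by symmetry P[π(i) > π(j)] = 1/2.
By linearity: E[X] = 406 · (1/2) = C(29, 2) · (1/2) = 406/2 = 203 ≈ 203.000000.

E[X] = 203 = 203.000000.


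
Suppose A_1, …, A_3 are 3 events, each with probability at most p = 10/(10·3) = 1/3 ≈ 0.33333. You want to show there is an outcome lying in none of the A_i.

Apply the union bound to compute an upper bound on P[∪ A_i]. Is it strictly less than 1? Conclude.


Union bound: P[∪_{i=1}^{3} A_i] ≤ Σ_i P[A_i] ≤ 3·p = 3·(1/3) = 1.
Numerically: 1 ≈ 1.00000.
Is 1 < 1? NO.
Since the bound 1 is ≥ 1, the union bound is uninformative here; it does NOT by itself certify existence.

3·p = 1 ≈ 1.00000; existence NOT certified by the union bound.


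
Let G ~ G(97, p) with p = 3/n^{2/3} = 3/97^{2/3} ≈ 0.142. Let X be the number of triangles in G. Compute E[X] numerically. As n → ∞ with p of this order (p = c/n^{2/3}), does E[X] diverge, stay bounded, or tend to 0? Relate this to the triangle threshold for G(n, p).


Number of potential triangles: C(97, 3) = 147440.
Each occurs with probability p³ ≈ (0.142)³ ≈ 2.86959e-03.
By linearity: E[X] = C(97, 3)·p³ ≈ 147440 · 2.86959e-03 ≈ 423.093.
Since α = 2/3 < 1, p = c/n^{2/3} ≫ 1/n is above the triangle threshold p ~ 1/n. Asymptotically E[X] ~ (c³/6)·n^{3(1−α)} = (3³/6)·n^{1} → ∞; triangles are abundant w.h.p.

E[X] ≈ 423.093; in regime p = Θ(1/n^{2/3}) E[X] diverges (above the triangle threshold p ~ 1/n).


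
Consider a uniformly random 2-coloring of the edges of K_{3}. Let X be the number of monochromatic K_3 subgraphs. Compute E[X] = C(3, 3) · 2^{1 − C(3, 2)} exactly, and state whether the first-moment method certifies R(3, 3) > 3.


E[X] = C(3, 3) · 2^{1 − 3} = 1 · 2^{−2} = 1/4.
As a reduced fraction: E[X] = 1/4 ≈ 0.25000.
Is E[X] < 1? YES.
Since E[X] < 1, there exists a 2-coloring of K_{3} with no monochromatic K_3; hence R(3, 3) > 3.

E[X] = 1/4 ≈ 0.25000; E[X] < 1, so R(3, 3) > 3.


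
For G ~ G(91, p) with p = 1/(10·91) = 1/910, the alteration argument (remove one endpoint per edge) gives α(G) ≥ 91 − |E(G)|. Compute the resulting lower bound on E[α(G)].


E[|E(G)|] = C(91, 2)·p = 4095 · (1/910) = 9/2.
E[α(G)] ≥ n − E[|E(G)|] = 91 − 9/2 = 173/2.
Numerically: ≈ 86.500.
(This is only a lower bound; the true E[α(G)] may be larger.)

E[α(G)] ≥ 173/2 ≈ 86.500.


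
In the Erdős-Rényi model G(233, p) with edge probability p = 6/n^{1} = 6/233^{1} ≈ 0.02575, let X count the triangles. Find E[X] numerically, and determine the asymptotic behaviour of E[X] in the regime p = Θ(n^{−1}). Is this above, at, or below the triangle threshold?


Number of potential triangles: C(233, 3) = 2081156.
Each occurs with probability p³ ≈ (0.02575)³ ≈ 1.707599e-05.
By linearity: E[X] = C(233, 3)·p³ ≈ 2081156 · 1.707599e-05 ≈ 35.5378.
Here α = 1, so p = 6/n is exactly at the triangle threshold p ~ 1/n. Asymptotically E[X] → c³/6 = 6³/6 = 36 ≈ 36.0000, a bounded constant. In this regime the triangle count is asymptotically Poisson(c³/6).

E[X] ≈ 35.5378; in regime p = Θ(1/n^{1}) E[X] stays bounded (at the triangle threshold p ~ 1/n).


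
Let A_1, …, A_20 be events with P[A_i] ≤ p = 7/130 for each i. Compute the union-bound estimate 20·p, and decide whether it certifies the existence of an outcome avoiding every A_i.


Union bound: P[∪_{i=1}^{20} A_i] ≤ Σ_i P[A_i] ≤ 20·p = 20·(7/130) = 14/13.
Numerically: 14/13 ≈ 1.076923.
Is 14/13 < 1? NO.
Since the bound 14/13 is ≥ 1, the union bound is uninformative here; it does NOT by itself certify existence.

20·p = 14/13 ≈ 1.076923; existence NOT certified by the union bound.


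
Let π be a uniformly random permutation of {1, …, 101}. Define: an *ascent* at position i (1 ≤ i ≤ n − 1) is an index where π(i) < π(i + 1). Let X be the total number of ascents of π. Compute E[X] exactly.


Write X = Σ X_I over i = 1, …, 100, with X_I the indicator of one ascent.
There are 100 indicators.
For each fixed i, the pair (π(i), π(i+1)) is a uniformly random ordered pair of distinct values from {1, …, 101}; by symmetry P[π(i) < π(i+1)] = 1/2.
By linearity: E[X] = 100 · (1/2) = (101 − 1) · (1/2) = 50 ≈ 50.0000.

E[X] = 50 = 50.0000.


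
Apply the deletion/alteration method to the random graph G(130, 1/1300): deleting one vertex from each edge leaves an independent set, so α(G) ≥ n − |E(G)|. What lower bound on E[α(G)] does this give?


E[|E(G)|] = C(130, 2)·p = 8385 · (1/1300) = 129/20.
E[α(G)] ≥ n − E[|E(G)|] = 130 − 129/20 = 2471/20.
Numerically: ≈ 123.55000.
(This is only a lower bound; the true E[α(G)] may be larger.)

E[α(G)] ≥ 2471/20 ≈ 123.55000.


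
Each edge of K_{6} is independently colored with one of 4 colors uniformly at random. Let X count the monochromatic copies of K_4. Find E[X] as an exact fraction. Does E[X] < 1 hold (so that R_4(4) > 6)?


E[X] = C(6, 4) · 4^{1 − 6} = 15 · 4^{−5} = 15/1024.
As a reduced fraction: E[X] = 15/1024 ≈ 0.01465.
Is E[X] < 1? YES.
Since E[X] < 1, there exists a 4-coloring of K_{6} with no monochromatic K_4; hence R_4(4) > 6.

E[X] = 15/1024 ≈ 0.01465; E[X] < 1, so R_4(4) > 6.


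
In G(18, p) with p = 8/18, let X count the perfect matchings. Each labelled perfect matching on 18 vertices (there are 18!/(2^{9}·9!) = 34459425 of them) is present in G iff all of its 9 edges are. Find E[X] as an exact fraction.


K_18 has 18!/(2^{9}·9!) = 34459425 labelled perfect matchings.
For each such perfect matching H, let X_H = 1 if all 9 edges of H are present in G. Then P[X_H = 1] = p^{9} = (4/9)^{9} = 262144/387420489.
Summing the indicators: E[X] = Σ_H E[X_H] = 34459425 · p^{9} = 34459425 · 262144/387420489 = 111522611200/4782969.
Numerically: E[X] ≈ 2.332e+04.

E[X] = 34459425 · (4/9)^{9} = 111522611200/4782969 ≈ 2.332e+04.


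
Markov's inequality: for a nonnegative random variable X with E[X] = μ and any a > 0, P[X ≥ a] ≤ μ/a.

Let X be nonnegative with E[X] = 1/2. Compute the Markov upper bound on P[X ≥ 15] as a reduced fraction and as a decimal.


μ = E[X] = 1/2, a = 15.
Markov: P[X ≥ 15] ≤ μ/a = (1/2)/15 = 1/30.
Numerically: ≈ 0.033333.
(Since a = 15 > μ = 0.500000, the bound 1/30 is < 1 and informative.)

P[X ≥ 15] ≤ 1/30 ≈ 0.033333.


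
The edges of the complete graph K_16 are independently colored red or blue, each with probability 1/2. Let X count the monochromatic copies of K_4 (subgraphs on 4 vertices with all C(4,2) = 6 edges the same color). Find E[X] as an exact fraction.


Let X = Σ_S X_S over the C(16, 4) = 1820 subsets S of size 4, where X_S = 1 if the K_4 on S is monochromatic.
For a fixed S, the K_4 on S has C(4, 2) = 6 edges. P[all 6 edges red] = (1/2)^6, and likewise for blue, so P[monochromatic] = 2·(1/2)^6 = 2^{1 − 6} = 1/32.
Summing: E[X] = C(16, 4) · 2^{1 − 6} = 1820 · 1/32 = 455/8.
Numerically: E[X] ≈ 56.8750.

E[X] = C(16,4)·2^(1−C(4,2)) = 455/8 ≈ 56.8750.


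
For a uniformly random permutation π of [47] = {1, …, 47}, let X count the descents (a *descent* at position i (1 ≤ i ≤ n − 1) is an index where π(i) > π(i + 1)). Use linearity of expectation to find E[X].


Write X = Σ X_I over i = 1, …, 46, with X_I the indicator of one descent.
There are 46 indicators.
For each fixed i, the pair (π(i), π(i+1)) is a uniformly random ordered pair of distinct values from {1, …, 47}; by symmetry P[π(i) > π(i+1)] = 1/2.
By linearity: E[X] = 46 · (1/2) = (47 − 1) · (1/2) = 23 ≈ 23.000000.

E[X] = 23 = 23.000000.


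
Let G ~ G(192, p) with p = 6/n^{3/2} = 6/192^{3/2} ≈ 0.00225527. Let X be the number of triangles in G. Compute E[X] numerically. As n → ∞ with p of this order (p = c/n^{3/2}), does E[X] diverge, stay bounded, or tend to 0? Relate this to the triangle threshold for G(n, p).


Number of potential triangles: C(192, 3) = 1161280.
Each occurs with probability p³ ≈ (0.00225527)³ ≈ 1.14709192e-08.
By linearity: E[X] = C(192, 3)·p³ ≈ 1161280 · 1.14709192e-08 ≈ 0.013321.
Since α = 3/2 > 1, p = c/n^{3/2} = o(1/n) is below the triangle threshold p ~ 1/n. Asymptotically E[X] ~ (c³/6)·n^{3(1−α)} = (6³/6)·n^{-1.5} → 0, so by Markov's inequality G has no triangles w.h.p.

E[X] ≈ 0.013321; in regime p = Θ(1/n^{3/2}) E[X] tends to 0 (below the triangle threshold p ~ 1/n).


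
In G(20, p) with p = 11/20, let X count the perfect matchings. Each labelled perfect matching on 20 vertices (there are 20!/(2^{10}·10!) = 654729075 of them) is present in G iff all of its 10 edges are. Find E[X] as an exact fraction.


K_20 has 20!/(2^{10}·10!) = 654729075 labelled perfect matchings.
For each such perfect matching H, let X_H = 1 if all 10 edges of H are present in G. Then P[X_H = 1] = p^{10} = (11/20)^{10} = 25937424601/10240000000000.
By linearity: E[X] = Σ_H E[X_H] = 654729075 · p^{10} = 654729075 · 25937424601/10240000000000 = 679279440675798963/409600000000.
Numerically: E[X] ≈ 1.6584e+06.

E[X] = 654729075 · (11/20)^{10} = 679279440675798963/409600000000 ≈ 1.6584e+06.


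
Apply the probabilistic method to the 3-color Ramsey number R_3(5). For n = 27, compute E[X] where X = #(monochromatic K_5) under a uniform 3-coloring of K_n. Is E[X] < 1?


E[X] = C(27, 5) · 3^{1 − 10} = 80730 · 3^{−9} = 80730/19683.
As a reduced fraction: E[X] = 2990/729 ≈ 4.102.
Is E[X] < 1? NO.
Since E[X] ≥ 1, the first-moment bound is inconclusive at n = 27; it does NOT by itself certify R_3(5) > 27.

E[X] = 2990/729 ≈ 4.102; E[X] ≥ 1; first-moment method inconclusive here.


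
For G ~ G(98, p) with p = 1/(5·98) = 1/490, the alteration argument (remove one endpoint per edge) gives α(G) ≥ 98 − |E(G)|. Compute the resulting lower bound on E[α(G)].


E[|E(G)|] = C(98, 2)·p = 4753 · (1/490) = 97/10.
E[α(G)] ≥ n − E[|E(G)|] = 98 − 97/10 = 883/10.
Numerically: ≈ 88.3000.
(This is only a lower bound; the true E[α(G)] may be larger.)

E[α(G)] ≥ 883/10 ≈ 88.3000.


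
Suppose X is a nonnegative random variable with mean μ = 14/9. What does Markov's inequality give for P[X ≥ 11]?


μ = E[X] = 14/9, a = 11.
Markov: P[X ≥ 11] ≤ μ/a = (14/9)/11 = 14/99.
Numerically: ≈ 0.14141.
(Since a = 11 > μ = 1.55556, the bound 14/99 is < 1 and informative.)

P[X ≥ 11] ≤ 14/99 ≈ 0.14141.


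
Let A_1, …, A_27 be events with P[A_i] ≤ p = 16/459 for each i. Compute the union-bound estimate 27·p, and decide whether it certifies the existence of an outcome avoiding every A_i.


Union bound: P[∪_{i=1}^{27} A_i] ≤ Σ_i P[A_i] ≤ 27·p = 27·(16/459) = 16/17.
Numerically: 16/17 ≈ 0.9411765.
Is 16/17 < 1? YES.
Since P[∪ A_i] ≤ 16/17 < 1, the complement has P[∩ A_i^c] ≥ 1 − 16/17 = 1/17 > 0, so some outcome avoids every A_i.

27·p = 16/17 ≈ 0.9411765; existence CERTIFIED by the union bound.


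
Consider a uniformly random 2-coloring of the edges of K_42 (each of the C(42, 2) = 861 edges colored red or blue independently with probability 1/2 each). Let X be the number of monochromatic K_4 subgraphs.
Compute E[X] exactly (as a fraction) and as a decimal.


Let X = Σ_S X_S over the C(42, 4) = 111930 subsets S of size 4, where X_S = 1 if the K_4 on S is monochromatic.
For a fixed S, the K_4 on S has C(4, 2) = 6 edges. P[all 6 edges red] = (1/2)^6, and likewise for blue, so P[monochromatic] = 2·(1/2)^6 = 2^{1 − 6} = 1/32.
Summing: E[X] = C(42, 4) · 2^{1 − 6} = 111930 · 1/32 = 55965/16.
Numerically: E[X] ≈ 3497.81250.

E[X] = C(42,4)·2^(1−C(4,2)) = 55965/16 ≈ 3497.81250.


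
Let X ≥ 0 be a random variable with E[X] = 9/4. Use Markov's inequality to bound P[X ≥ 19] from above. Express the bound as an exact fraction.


μ = E[X] = 9/4, a = 19.
Markov: P[X ≥ 19] ≤ μ/a = (9/4)/19 = 9/76.
Numerically: ≈ 0.118421.
(Since a = 19 > μ = 2.250000, the bound 9/76 is < 1 and informative.)

P[X ≥ 19] ≤ 9/76 ≈ 0.118421.


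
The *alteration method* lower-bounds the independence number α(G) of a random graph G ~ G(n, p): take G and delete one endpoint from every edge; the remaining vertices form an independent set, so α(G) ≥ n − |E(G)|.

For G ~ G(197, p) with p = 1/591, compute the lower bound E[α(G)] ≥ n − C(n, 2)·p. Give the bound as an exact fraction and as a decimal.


E[|E(G)|] = C(197, 2)·p = 19306 · (1/591) = 98/3.
E[α(G)] ≥ n − E[|E(G)|] = 197 − 98/3 = 493/3.
Numerically: ≈ 164.33333.
(This is only a lower bound; the true E[α(G)] may be larger.)

E[α(G)] ≥ 493/3 ≈ 164.33333.


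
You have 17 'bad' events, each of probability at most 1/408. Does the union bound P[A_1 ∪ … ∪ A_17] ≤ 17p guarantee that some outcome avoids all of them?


Union bound: P[∪_{i=1}^{17} A_i] ≤ Σ_i P[A_i] ≤ 17·p = 17·(1/408) = 1/24.
Numerically: 1/24 ≈ 0.042.
Is 1/24 < 1? YES.
Since P[∪ A_i] ≤ 1/24 < 1, the complement has P[∩ A_i^c] ≥ 1 − 1/24 = 23/24 > 0, so some outcome avoids every A_i.

17·p = 1/24 ≈ 0.042; existence CERTIFIED by the union bound.


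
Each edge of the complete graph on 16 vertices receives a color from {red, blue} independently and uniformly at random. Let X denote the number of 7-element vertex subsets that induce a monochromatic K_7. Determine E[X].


Let X = Σ_S X_S over the C(16, 7) = 11440 subsets S of size 7, where X_S = 1 if the K_7 on S is monochromatic.
For a fixed S, the K_7 on S has C(7, 2) = 21 edges. P[all 21 edges red] = (1/2)^21, and likewise for blue, so P[monochromatic] = 2·(1/2)^21 = 2^{1 − 21} = 1/1048576.
By linearity: E[X] = C(16, 7) · 2^{1 − 21} = 11440 · 1/1048576 = 715/65536.
Numerically: E[X] ≈ 0.010910.

E[X] = C(16,7)·2^(1−C(7,2)) = 715/65536 ≈ 0.010910.


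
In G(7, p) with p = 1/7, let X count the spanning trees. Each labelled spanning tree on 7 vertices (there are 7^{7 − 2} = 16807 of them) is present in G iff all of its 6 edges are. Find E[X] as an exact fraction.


K_7 has 7^{7 − 2} = 16807 labelled spanning trees.
For each such spanning tree H, let X_H = 1 if all 6 edges of H are present in G. Then P[X_H = 1] = p^{6} = (1/7)^{6} = 1/117649.
By linearity of expectation: E[X] = Σ_H E[X_H] = 16807 · p^{6} = 16807 · 1/117649 = 1/7.
Numerically: E[X] ≈ 0.14286.

E[X] = 16807 · (1/7)^{6} = 1/7 ≈ 0.14286.


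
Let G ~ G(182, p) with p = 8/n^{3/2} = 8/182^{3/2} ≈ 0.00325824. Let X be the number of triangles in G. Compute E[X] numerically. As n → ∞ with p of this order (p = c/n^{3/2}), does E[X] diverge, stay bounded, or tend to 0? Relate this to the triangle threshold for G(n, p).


Number of potential triangles: C(182, 3) = 988260.
Each occurs with probability p³ ≈ (0.00325824)³ ≈ 3.45898529e-08.
By linearity: E[X] = C(182, 3)·p³ ≈ 988260 · 3.45898529e-08 ≈ 0.034184.
Since α = 3/2 > 1, p = c/n^{3/2} = o(1/n) is below the triangle threshold p ~ 1/n. Asymptotically E[X] ~ (c³/6)·n^{3(1−α)} = (8³/6)·n^{-1.5} → 0, so by Markov's inequality G has no triangles w.h.p.

E[X] ≈ 0.034184; in regime p = Θ(1/n^{3/2}) E[X] tends to 0 (below the triangle threshold p ~ 1/n).


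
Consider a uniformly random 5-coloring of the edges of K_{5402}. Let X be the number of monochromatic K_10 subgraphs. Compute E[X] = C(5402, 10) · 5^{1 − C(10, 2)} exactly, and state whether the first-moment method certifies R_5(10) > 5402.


E[X] = C(5402, 10) · 5^{1 − 45} = 5783128765113072203495407534935 · 5^{−44} = 5783128765113072203495407534935/5684341886080801486968994140625.
As a reduced fraction: E[X] = 1156625753022614440699081506987/1136868377216160297393798828125 ≈ 1.0174.
Is E[X] < 1? NO.
Since E[X] ≥ 1, the first-moment bound is inconclusive at n = 5402; it does NOT by itself certify R_5(10) > 5402.

E[X] = 1156625753022614440699081506987/1136868377216160297393798828125 ≈ 1.0174; E[X] ≥ 1; first-moment method inconclusive here.
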